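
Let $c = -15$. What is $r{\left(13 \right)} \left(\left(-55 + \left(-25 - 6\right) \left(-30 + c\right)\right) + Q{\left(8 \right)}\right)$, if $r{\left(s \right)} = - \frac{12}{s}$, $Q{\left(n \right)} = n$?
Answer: $- \frac{16176}{13} \approx -1244.3$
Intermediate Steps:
$r{\left(13 \right)} \left(\left(-55 + \left(-25 - 6\right) \left(-30 + c\right)\right) + Q{\left(8 \right)}\right) = - \frac{12}{13} \left(\left(-55 + \left(-25 - 6\right) \left(-30 - 15\right)\right) + 8\right) = \left(-12\right) \frac{1}{13} \left(\left(-55 - -1395\right) + 8\right) = - \frac{12 \left(\left(-55 + 1395\right) + 8\right)}{13} = - \frac{12 \left(1340 + 8\right)}{13} = \left(- \frac{12}{13}\right) 1348 = - \frac{16176}{13}$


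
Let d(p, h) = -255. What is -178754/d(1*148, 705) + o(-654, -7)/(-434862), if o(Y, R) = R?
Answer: 25911107911/36963270 ≈ 701.00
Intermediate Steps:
-178754/d(1*148, 705) + o(-654, -7)/(-434862) = -178754/(-255) - 7/(-434862) = -178754*(-1/255) - 7*(-1/434862) = 178754/255 + 7/434862 = 25911107911/36963270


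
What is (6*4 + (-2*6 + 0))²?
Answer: 144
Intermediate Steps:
(6*4 + (-2*6 + 0))² = (24 + (-12 + 0))² = (24 - 12)² = 12² = 144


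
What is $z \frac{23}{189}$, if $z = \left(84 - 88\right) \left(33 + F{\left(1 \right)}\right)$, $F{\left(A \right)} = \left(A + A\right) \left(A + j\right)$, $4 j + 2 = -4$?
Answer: $- \frac{2944}{189} \approx -15.577$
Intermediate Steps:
$j = - \frac{3}{2}$ ($j = - \frac{1}{2} + \frac{1}{4} \left(-4\right) = - \frac{1}{2} - 1 = - \frac{3}{2} \approx -1.5$)
$F{\left(A \right)} = 2 A \left(- \frac{3}{2} + A\right)$ ($F{\left(A \right)} = \left(A + A\right) \left(A - \frac{3}{2}\right) = 2 A \left(- \frac{3}{2} + A\right)$)
$z = -128$ ($z = \left(84 - 88\right) \left(33 + 1 \left(-3 + 2 \cdot 1\right)\right) = - 4 \left(33 + 1 \left(-3 + 2\right)\right) = - 4 \left(33 + 1 \left(-1\right)\right) = - 4 \left(33 - 1\right) = \left(-4\right) 32 = -128$)
$z \frac{23}{189} = - 128 \cdot \frac{23}{189} = - 128 \cdot 23 \cdot \frac{1}{189} = \left(-128\right) \frac{23}{189} = - \frac{2944}{189}$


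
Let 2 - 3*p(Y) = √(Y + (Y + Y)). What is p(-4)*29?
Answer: 58/3 - 58*I*√3/3 ≈ 19.333 - 33.486*I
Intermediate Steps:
p(Y) = ⅔ - √3*√Y/3 (p(Y) = ⅔ - √(Y + (Y + Y))/3 = ⅔ - √(Y + 2*Y)/3 = ⅔ - √3*√Y/3)
p(-4)*29 = (⅔ - √3*√(-4)/3)*29 = (⅔ - √3*2*I/3)*29 = (⅔ - 2*I*√3/3)*29 = 58/3 - 58*I*√3/3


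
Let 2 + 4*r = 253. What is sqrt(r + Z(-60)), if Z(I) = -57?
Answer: sqrt(23)/2 ≈ 2.3979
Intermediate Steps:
r = 251/4 (r = -1/2 + (1/4)*253 = -1/2 + 253/4 = 251/4 ≈ 62.750)
sqrt(r + Z(-60)) = sqrt(251/4 - 57) = sqrt(23/4) = sqrt(23)/2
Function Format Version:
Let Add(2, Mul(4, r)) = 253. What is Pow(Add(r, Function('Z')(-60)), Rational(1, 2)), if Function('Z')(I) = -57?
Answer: Mul(Rational(1, 2), Pow(23, Rational(1, 2))) ≈ 2.3979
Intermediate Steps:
r = Rational(251, 4) (r = Add(Rational(-1, 2), Mul(Rational(1, 4), 253)) = Add(Rational(-1, 2), Rational(253, 4)) = Rational(251, 4) ≈ 62.750)
Pow(Add(r, Function('Z')(-60)), Rational(1, 2)) = Pow(Add(Rational(251, 4), -57), Rational(1, 2)) = Pow(Rational(23, 4), Rational(1, 2)) = Mul(Rational(1, 2), Pow(23, Rational(1, 2)))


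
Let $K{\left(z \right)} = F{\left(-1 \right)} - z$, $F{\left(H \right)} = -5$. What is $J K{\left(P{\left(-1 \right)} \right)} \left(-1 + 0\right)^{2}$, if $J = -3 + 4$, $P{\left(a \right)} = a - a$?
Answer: $-5$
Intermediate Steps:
$P{\left(a \right)} = 0$
$J = 1$
$K{\left(z \right)} = -5 - z$
$J K{\left(P{\left(-1 \right)} \right)} \left(-1 + 0\right)^{2} = 1 \left(-5 - 0\right) \left(-1 + 0\right)^{2} = 1 \left(-5 + 0\right) \left(-1\right)^{2} = 1 \left(-5\right) 1 = \left(-5\right) 1 = -5$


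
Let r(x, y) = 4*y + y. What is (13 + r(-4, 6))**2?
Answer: 1849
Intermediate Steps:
r(x, y) = 5*y
(13 + r(-4, 6))**2 = (13 + 5*6)**2 = (13 + 30)**2 = 43**2 = 1849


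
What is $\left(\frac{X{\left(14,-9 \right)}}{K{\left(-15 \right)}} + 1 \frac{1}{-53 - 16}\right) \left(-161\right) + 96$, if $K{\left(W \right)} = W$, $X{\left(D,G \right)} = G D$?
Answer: $- \frac{18811}{15} \approx -1254.1$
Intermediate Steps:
$X{\left(D,G \right)} = D G$
$\left(\frac{X{\left(14,-9 \right)}}{K{\left(-15 \right)}} + 1 \frac{1}{-53 - 16}\right) \left(-161\right) + 96 = \left(\frac{14 \left(-9\right)}{-15} + 1 \frac{1}{-53 - 16}\right) \left(-161\right) + 96 = \left(\left(-126\right) \left(- \frac{1}{15}\right) + 1 \frac{1}{-53 - 16}\right) \left(-161\right) + 96 = \left(\frac{42}{5} + 1 \frac{1}{-69}\right) \left(-161\right) + 96 = \left(\frac{42}{5} + 1 \left(- \frac{1}{69}\right)\right) \left(-161\right) + 96 = \left(\frac{42}{5} - \frac{1}{69}\right) \left(-161\right) + 96 = \frac{2893}{345} \left(-161\right) + 96 = - \frac{20251}{15} + 96 = - \frac{18811}{15}$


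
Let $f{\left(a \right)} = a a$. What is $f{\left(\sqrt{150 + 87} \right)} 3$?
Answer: $711$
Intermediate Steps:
$f{\left(a \right)} = a^{2}$
$f{\left(\sqrt{150 + 87} \right)} 3 = \left(\sqrt{150 + 87}\right)^{2} \cdot 3 = \left(\sqrt{237}\right)^{2} \cdot 3 = 237 \cdot 3 = 711$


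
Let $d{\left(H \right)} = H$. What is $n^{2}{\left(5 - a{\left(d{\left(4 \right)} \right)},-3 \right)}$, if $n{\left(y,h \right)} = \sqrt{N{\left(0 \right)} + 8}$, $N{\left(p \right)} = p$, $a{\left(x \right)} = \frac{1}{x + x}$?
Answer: $8$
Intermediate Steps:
$a{\left(x \right)} = \frac{1}{2 x}$
$n{\left(y,h \right)} = 2 \sqrt{2}$ ($n{\left(y,h \right)} = \sqrt{0 + 8} = \sqrt{8} = 2 \sqrt{2}$)
$n^{2}{\left(5 - a{\left(d{\left(4 \right)} \right)},-3 \right)} = \left(2 \sqrt{2}\right)^{2} = 8$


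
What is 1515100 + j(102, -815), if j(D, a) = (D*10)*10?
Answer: 1525300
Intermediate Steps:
j(D, a) = 100*D (j(D, a) = (10*D)*10 = 100*D)
1515100 + j(102, -815) = 1515100 + 100*102 = 1515100 + 10200 = 1525300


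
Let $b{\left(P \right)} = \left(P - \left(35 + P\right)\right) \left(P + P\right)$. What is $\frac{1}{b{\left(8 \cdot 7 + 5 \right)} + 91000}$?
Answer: $\frac{1}{86730} \approx 1.153 \cdot 10^{-5}$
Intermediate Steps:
$b{\left(P \right)} = - 70 P$ ($b{\left(P \right)} = - 35 \cdot 2 P = - 70 P$)
$\frac{1}{b{\left(8 \cdot 7 + 5 \right)} + 91000} = \frac{1}{- 70 \left(8 \cdot 7 + 5\right) + 91000} = \frac{1}{- 70 \left(56 + 5\right) + 91000} = \frac{1}{\left(-70\right) 61 + 91000} = \frac{1}{-4270 + 91000} = \frac{1}{86730}$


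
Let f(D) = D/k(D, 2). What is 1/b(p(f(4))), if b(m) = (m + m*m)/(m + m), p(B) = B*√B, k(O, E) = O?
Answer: 1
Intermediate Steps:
f(D) = 1 (f(D) = D/D = 1)
p(B) = B^(3/2)
b(m) = (m + m²)/(2*m) (b(m) = (m + m²)/((2*m)) = (m + m²)*(1/(2*m)) = (m + m²)/(2*m))
1/b(p(f(4))) = 1/(½ + 1^(3/2)/2) = 1/(½ + (½)*1) = 1/(½ + ½) = 1/1 = 1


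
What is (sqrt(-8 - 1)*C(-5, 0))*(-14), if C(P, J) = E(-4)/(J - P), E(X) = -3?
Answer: 126*I/5 ≈ 25.2*I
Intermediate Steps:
C(P, J) = -3/(J - P)
(sqrt(-8 - 1)*C(-5, 0))*(-14) = (sqrt(-8 - 1)*(-3/(0 - 1*(-5))))*(-14) = (sqrt(-9)*(-3/(0 + 5)))*(-14) = ((3*I)*(-3/5))*(-14) = -9*I/5*(-14) = 126*I/5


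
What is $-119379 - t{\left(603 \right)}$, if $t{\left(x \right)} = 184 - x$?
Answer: $-118960$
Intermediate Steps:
$-119379 - t{\left(603 \right)} = -119379 - \left(184 - 603\right) = -119379 - -419 = -119379 + 419 = -118960$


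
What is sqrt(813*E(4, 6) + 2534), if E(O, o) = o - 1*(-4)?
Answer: 2*sqrt(2666) ≈ 103.27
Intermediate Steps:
E(O, o) = 4 + o (E(O, o) = o + 4 = 4 + o)
sqrt(813*E(4, 6) + 2534) = sqrt(813*(4 + 6) + 2534) = sqrt(813*10 + 2534) = sqrt(8130 + 2534) = sqrt(10664) = 2*sqrt(2666)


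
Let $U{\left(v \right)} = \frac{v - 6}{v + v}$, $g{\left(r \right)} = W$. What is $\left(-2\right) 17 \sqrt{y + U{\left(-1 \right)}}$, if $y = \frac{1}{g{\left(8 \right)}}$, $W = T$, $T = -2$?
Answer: $- 34 \sqrt{3} \approx -58.89$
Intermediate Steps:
$W = -2$
$g{\left(r \right)} = -2$
$U{\left(v \right)} = \frac{-6 + v}{2 v}$
$y = - \frac{1}{2}$ ($y = \frac{1}{-2} = - \frac{1}{2} \approx -0.5$)
$\left(-2\right) 17 \sqrt{y + U{\left(-1 \right)}} = \left(-2\right) 17 \sqrt{- \frac{1}{2} + \frac{-6 - 1}{2 \left(-1\right)}} = - 34 \sqrt{- \frac{1}{2} + \frac{1}{2} \left(-1\right) \left(-7\right)} = - 34 \sqrt{- \frac{1}{2} + \frac{7}{2}} = - 34 \sqrt{3}$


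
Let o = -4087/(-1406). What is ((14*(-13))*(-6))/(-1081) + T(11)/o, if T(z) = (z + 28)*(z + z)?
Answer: 1299599184/4418047 ≈ 294.16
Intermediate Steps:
o = 4087/1406 (o = -4087*(-1/1406) = 4087/1406 ≈ 2.9068)
T(z) = 2*z*(28 + z) (T(z) = (28 + z)*(2*z) = 2*z*(28 + z))
((14*(-13))*(-6))/(-1081) + T(11)/o = ((14*(-13))*(-6))/(-1081) + (2*11*(28 + 11))/(4087/1406) = -182*(-6)*(-1/1081) + (2*11*39)*(1406/4087) = 1092*(-1/1081) + 858*(1406/4087) = -1092/1081 + 1206348/4087 = 1299599184/4418047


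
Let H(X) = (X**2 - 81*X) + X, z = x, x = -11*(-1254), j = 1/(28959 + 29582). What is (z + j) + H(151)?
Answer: 1435132616/58541 ≈ 24515.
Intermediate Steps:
j = 1/58541 ≈ 1.7082e-5
x = 13794
z = 13794
H(X) = X**2 - 80*X
(z + j) + H(151) = (13794 + 1/58541) + 151*(-80 + 151) = 807514555/58541 + 151*71 = 807514555/58541 + 10721 = 1435132616/58541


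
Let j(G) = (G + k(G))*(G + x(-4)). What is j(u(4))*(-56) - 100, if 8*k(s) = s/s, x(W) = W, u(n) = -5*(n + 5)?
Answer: -123237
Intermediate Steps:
u(n) = -25 - 5*n (u(n) = -5*(5 + n) = -25 - 5*n)
k(s) = ⅛ (k(s) = (s/s)/8 = (⅛)*1 = ⅛)
j(G) = (-4 + G)*(⅛ + G) (j(G) = (G + ⅛)*(G - 4) = (⅛ + G)*(-4 + G) = (-4 + G)*(⅛ + G))
j(u(4))*(-56) - 100 = (-½ + (-25 - 5*4)² - 31*(-25 - 5*4)/8)*(-56) - 100 = (-½ + (-25 - 20)² - 31*(-25 - 20)/8)*(-56) - 100 = (-½ + (-45)² - 31/8*(-45))*(-56) - 100 = (-½ + 2025 + 1395/8)*(-56) - 100 = (17591/8)*(-56) - 100 = -123137 - 100 = -123237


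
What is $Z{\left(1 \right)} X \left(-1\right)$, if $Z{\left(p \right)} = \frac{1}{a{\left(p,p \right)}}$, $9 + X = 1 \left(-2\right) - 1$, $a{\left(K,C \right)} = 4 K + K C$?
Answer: $\frac{12}{5} \approx 2.4$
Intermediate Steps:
$a{\left(K,C \right)} = 4 K + C K$
$X = -12$ ($X = -9 + \left(1 \left(-2\right) - 1\right) = -9 - 3 = -12$)
$Z{\left(p \right)} = \frac{1}{p \left(4 + p\right)}$
$Z{\left(1 \right)} X \left(-1\right) = \frac{1}{1 \left(4 + 1\right)} \left(-12\right) \left(-1\right) = 1 \cdot \frac{1}{5} \left(-12\right) \left(-1\right) = \frac{1}{5} \left(-12\right) \left(-1\right) = \left(- \frac{12}{5}\right) \left(-1\right) = \frac{12}{5}$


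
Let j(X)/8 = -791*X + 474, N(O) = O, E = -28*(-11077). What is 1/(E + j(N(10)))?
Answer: 1/250668 ≈ 3.9893e-6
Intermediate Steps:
E = 310156
j(X) = 3792 - 6328*X (j(X) = 8*(-791*X + 474) = 8*(474 - 791*X) = 3792 - 6328*X)
1/(E + j(N(10))) = 1/(310156 + (3792 - 6328*10)) = 1/(310156 + (3792 - 63280)) = 1/(310156 - 59488) = 1/250668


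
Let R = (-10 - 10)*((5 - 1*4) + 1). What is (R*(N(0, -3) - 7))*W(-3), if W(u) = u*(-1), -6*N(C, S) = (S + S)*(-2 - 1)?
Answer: 1200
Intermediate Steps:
N(C, S) = S (N(C, S) = -(S + S)*(-2 - 1)/6 = -2*S*(-3)/6 = -(-1)*S = S)
W(u) = -u
R = -40 (R = -20*((5 - 4) + 1) = -20*(1 + 1) = -20*2 = -40)
(R*(N(0, -3) - 7))*W(-3) = (-40*(-3 - 7))*(-1*(-3)) = -40*(-10)*3 = 400*3 = 1200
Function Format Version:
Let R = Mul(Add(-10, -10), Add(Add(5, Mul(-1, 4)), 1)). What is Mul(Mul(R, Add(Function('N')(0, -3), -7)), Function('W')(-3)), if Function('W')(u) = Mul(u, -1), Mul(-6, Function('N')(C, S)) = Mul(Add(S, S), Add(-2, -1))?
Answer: 1200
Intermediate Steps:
Function('N')(C, S) = S (Function('N')(C, S) = Mul(Rational(-1, 6), Mul(Add(S, S), Add(-2, -1))) = Mul(Rational(-1, 6), Mul(Mul(2, S), -3)) = Mul(Rational(-1, 6), Mul(-6, S)) = S)
Function('W')(u) = Mul(-1, u)
R = -40 (R = Mul(-20, Add(Add(5, -4), 1)) = Mul(-20, Add(1, 1)) = Mul(-20, 2) = -40)
Mul(Mul(R, Add(Function('N')(0, -3), -7)), Function('W')(-3)) = Mul(Mul(-40, Add(-3, -7)), Mul(-1, -3)) = Mul(Mul(-40, -10), 3) = Mul(400, 3) = 1200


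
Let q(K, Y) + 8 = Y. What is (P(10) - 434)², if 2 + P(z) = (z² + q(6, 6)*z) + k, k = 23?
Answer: 110889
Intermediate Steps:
q(K, Y) = -8 + Y
P(z) = 21 + z² - 2*z (P(z) = -2 + ((z² + (-8 + 6)*z) + 23) = -2 + ((z² - 2*z) + 23) = -2 + (23 + z² - 2*z) = 21 + z² - 2*z)
(P(10) - 434)² = ((21 + 10² - 2*10) - 434)² = ((21 + 100 - 20) - 434)² = (101 - 434)² = (-333)² = 110889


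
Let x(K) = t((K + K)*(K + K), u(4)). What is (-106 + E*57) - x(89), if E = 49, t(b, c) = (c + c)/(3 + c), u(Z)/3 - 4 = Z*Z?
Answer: 56387/21 ≈ 2685.1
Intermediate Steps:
u(Z) = 12 + 3*Z**2 (u(Z) = 12 + 3*(Z*Z) = 12 + 3*Z**2)
t(b, c) = 2*c/(3 + c) (t(b, c) = (2*c)/(3 + c) = 2*c/(3 + c))
x(K) = 40/21 (x(K) = 2*(12 + 3*4**2)/(3 + (12 + 3*4**2)) = 2*(12 + 3*16)/(3 + (12 + 3*16)) = 2*(12 + 48)/(3 + (12 + 48)) = 2*60/(3 + 60) = 2*60/63 = 2*60*(1/63) = 40/21)
(-106 + E*57) - x(89) = (-106 + 49*57) - 1*40/21 = (-106 + 2793) - 40/21 = 2687 - 40/21 = 56387/21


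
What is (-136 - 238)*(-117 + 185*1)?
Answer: -25432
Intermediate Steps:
(-136 - 238)*(-117 + 185*1) = -374*(-117 + 185) = -374*68 = -25432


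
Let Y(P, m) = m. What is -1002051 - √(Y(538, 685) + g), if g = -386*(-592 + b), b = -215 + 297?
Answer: -1002051 - √197545 ≈ -1.0025e+6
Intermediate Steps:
b = 82
g = 196860 (g = -386*(-592 + 82) = -386*(-510) = 196860)
-1002051 - √(Y(538, 685) + g) = -1002051 - √(685 + 196860) = -1002051 - √197545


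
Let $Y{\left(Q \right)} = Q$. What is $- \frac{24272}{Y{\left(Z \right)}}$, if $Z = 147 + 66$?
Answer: $- \frac{24272}{213} \approx -113.95$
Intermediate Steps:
$Z = 213$
$- \frac{24272}{Y{\left(Z \right)}} = - \frac{24272}{213}$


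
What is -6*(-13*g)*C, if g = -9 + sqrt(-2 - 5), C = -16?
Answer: 11232 - 1248*I*sqrt(7) ≈ 11232.0 - 3301.9*I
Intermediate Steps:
g = -9 + I*sqrt(7) (g = -9 + sqrt(-7) = -9 + I*sqrt(7) ≈ -9.0 + 2.6458*I)
-6*(-13*g)*C = -6*(-13*(-9 + I*sqrt(7)))*(-16) = -6*(117 - 13*I*sqrt(7))*(-16) = -6*(-1872 + 208*I*sqrt(7)) = 11232 - 1248*I*sqrt(7)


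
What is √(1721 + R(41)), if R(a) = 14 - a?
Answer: 11*√14 ≈ 41.158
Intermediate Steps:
√(1721 + R(41)) = √(1721 + (14 - 1*41)) = √(1721 + (14 - 41)) = √(1721 - 27) = √1694 = 11*√14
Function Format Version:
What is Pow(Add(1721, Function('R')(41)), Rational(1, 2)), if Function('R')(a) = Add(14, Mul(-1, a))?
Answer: Mul(11, Pow(14, Rational(1, 2))) ≈ 41.158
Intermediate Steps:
Pow(Add(1721, Function('R')(41)), Rational(1, 2)) = Pow(Add(1721, Add(14, Mul(-1, 41))), Rational(1, 2)) = Pow(Add(1721, Add(14, -41)), Rational(1, 2)) = Pow(Add(1721, -27), Rational(1, 2)) = Pow(1694, Rational(1, 2)) = Mul(11, Pow(14, Rational(1, 2)))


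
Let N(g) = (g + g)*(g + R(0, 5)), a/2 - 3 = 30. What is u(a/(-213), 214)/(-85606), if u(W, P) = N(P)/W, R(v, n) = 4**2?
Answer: 75970/20471 ≈ 3.7111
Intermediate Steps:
a = 66 (a = 6 + 2*30 = 6 + 60 = 66)
R(v, n) = 16
N(g) = 2*g*(16 + g) (N(g) = (g + g)*(g + 16) = (2*g)*(16 + g) = 2*g*(16 + g))
u(W, P) = 2*P*(16 + P)/W (u(W, P) = (2*P*(16 + P))/W = 2*P*(16 + P)/W)
u(a/(-213), 214)/(-85606) = (2*214*(16 + 214)/(66/(-213)))/(-85606) = (2*214*230/(66*(-1/213)))*(-1/85606) = (2*214*230/(-22/71))*(-1/85606) = (2*214*(-71/22)*230)*(-1/85606) = -3494620/11*(-1/85606) = 75970/20471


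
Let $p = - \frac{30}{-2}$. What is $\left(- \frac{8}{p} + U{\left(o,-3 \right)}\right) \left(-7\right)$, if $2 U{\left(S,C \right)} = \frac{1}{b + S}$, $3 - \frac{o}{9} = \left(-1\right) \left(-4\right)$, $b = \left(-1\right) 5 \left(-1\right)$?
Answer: $\frac{553}{120} \approx 4.6083$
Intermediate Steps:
$p = 15$ ($p = \left(-30\right) \left(- \frac{1}{2}\right) = 15$)
$b = 5$ ($b = \left(-5\right) \left(-1\right) = 5$)
$o = -9$ ($o = 27 - 9 \left(\left(-1\right) \left(-4\right)\right) = 27 - 36 = -9$)
$U{\left(S,C \right)} = \frac{1}{2 \left(5 + S\right)}$
$\left(- \frac{8}{p} + U{\left(o,-3 \right)}\right) \left(-7\right) = \left(- \frac{8}{15} + \frac{1}{2 \left(5 - 9\right)}\right) \left(-7\right) = \left(\left(-8\right) \frac{1}{15} + \frac{1}{2 \left(-4\right)}\right) \left(-7\right) = \left(- \frac{8}{15} + \frac{1}{2} \left(- \frac{1}{4}\right)\right) \left(-7\right) = \left(- \frac{8}{15} - \frac{1}{8}\right) \left(-7\right) = \left(- \frac{79}{120}\right) \left(-7\right) = \frac{553}{120}$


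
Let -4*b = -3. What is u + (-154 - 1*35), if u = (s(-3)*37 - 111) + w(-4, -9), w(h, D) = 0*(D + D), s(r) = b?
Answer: -1089/4 ≈ -272.25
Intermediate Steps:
b = 3/4 (b = -1/4*(-3) = 3/4 ≈ 0.75000)
s(r) = 3/4
w(h, D) = 0 (w(h, D) = 0*(2*D) = 0)
u = -333/4 (u = ((3/4)*37 - 111) + 0 = (111/4 - 111) + 0 = -333/4 + 0 = -333/4 ≈ -83.250)
u + (-154 - 1*35) = -333/4 + (-154 - 1*35) = -333/4 + (-154 - 35) = -333/4 - 189 = -1089/4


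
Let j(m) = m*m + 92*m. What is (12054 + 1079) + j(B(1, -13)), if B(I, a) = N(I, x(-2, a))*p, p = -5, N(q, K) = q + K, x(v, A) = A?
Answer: 22253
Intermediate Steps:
N(q, K) = K + q
B(I, a) = -5*I - 5*a (B(I, a) = (a + I)*(-5) = (I + a)*(-5) = -5*I - 5*a)
j(m) = m**2 + 92*m
(12054 + 1079) + j(B(1, -13)) = (12054 + 1079) + (-5*1 - 5*(-13))*(92 + (-5*1 - 5*(-13))) = 13133 + (-5 + 65)*(92 + (-5 + 65)) = 13133 + 60*(92 + 60) = 13133 + 60*152 = 13133 + 9120 = 22253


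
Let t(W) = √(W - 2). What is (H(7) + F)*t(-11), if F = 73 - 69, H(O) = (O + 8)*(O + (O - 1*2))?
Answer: 184*I*√13 ≈ 663.42*I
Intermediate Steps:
H(O) = (-2 + 2*O)*(8 + O) (H(O) = (8 + O)*(O + (O - 2)) = (8 + O)*(O + (-2 + O)) = (8 + O)*(-2 + 2*O) = (-2 + 2*O)*(8 + O))
t(W) = √(-2 + W)
F = 4
(H(7) + F)*t(-11) = ((-16 + 2*7² + 14*7) + 4)*√(-2 - 11) = ((-16 + 2*49 + 98) + 4)*√(-13) = ((-16 + 98 + 98) + 4)*(I*√13) = (180 + 4)*(I*√13) = 184*(I*√13) = 184*I*√13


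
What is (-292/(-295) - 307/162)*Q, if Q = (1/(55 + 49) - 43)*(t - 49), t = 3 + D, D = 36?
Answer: -193419931/497016 ≈ -389.16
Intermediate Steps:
t = 39 (t = 3 + 36 = 39)
Q = 22355/52 (Q = (1/(55 + 49) - 43)*(39 - 49) = (1/104 - 43)*(-10) = -4471/104*(-10) = 22355/52 ≈ 429.90)
(-292/(-295) - 307/162)*Q = (-292/(-295) - 307/162)*(22355/52) = (-292*(-1/295) - 307*1/162)*(22355/52) = (292/295 - 307/162)*(22355/52) = -43261/47790*22355/52 = -193419931/497016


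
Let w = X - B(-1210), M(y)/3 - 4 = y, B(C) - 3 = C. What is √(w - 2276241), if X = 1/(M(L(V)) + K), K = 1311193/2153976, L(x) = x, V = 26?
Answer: I*√86658209202862447722818/195169033 ≈ 1508.3*I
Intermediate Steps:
B(C) = 3 + C
M(y) = 12 + 3*y
K = 1311193/2153976 (K = 1311193*(1/2153976) = 1311193/2153976 ≈ 0.60873)
X = 2153976/195169033 (X = 1/((12 + 3*26) + 1311193/2153976) = 1/((12 + 78) + 1311193/2153976) = 1/(90 + 1311193/2153976) = 1/(195169033/2153976) = 2153976/195169033 ≈ 0.011036)
w = 235571176807/195169033 (w = 2153976/195169033 - (3 - 1210) = 2153976/195169033 - 1*(-1207) = 2153976/195169033 + 1207 = 235571176807/195169033 ≈ 1207.0)
√(w - 2276241) = √(235571176807/195169033 - 2276241) = √(-444016183668146/195169033) = I*√86658209202862447722818/195169033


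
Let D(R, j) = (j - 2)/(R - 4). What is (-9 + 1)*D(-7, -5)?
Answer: -56/11 ≈ -5.0909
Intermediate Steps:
D(R, j) = (-2 + j)/(-4 + R)
(-9 + 1)*D(-7, -5) = (-9 + 1)*((-2 - 5)/(-4 - 7)) = -8*(-7)/(-11) = -(-8)*(-7)/11 = -8*7/11 = -56/11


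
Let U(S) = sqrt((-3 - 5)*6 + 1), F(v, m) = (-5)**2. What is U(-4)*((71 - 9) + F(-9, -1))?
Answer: 87*I*sqrt(47) ≈ 596.44*I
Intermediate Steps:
F(v, m) = 25
U(S) = I*sqrt(47) (U(S) = sqrt(-8*6 + 1) = sqrt(-48 + 1) = sqrt(-47) = I*sqrt(47))
U(-4)*((71 - 9) + F(-9, -1)) = (I*sqrt(47))*((71 - 9) + 25) = (I*sqrt(47))*(62 + 25) = (I*sqrt(47))*87 = 87*I*sqrt(47)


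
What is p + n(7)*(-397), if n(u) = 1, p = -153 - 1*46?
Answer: -596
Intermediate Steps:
p = -199 (p = -153 - 46 = -199)
p + n(7)*(-397) = -199 + 1*(-397) = -199 - 397 = -596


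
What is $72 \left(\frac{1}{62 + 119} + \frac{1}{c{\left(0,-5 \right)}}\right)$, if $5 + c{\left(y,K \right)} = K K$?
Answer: $\frac{3618}{905} \approx 3.9978$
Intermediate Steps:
$c{\left(y,K \right)} = -5 + K^{2}$ ($c{\left(y,K \right)} = -5 + K K = -5 + K^{2}$)
$72 \left(\frac{1}{62 + 119} + \frac{1}{c{\left(0,-5 \right)}}\right) = 72 \left(\frac{1}{62 + 119} + \frac{1}{-5 + \left(-5\right)^{2}}\right) = 72 \left(\frac{1}{181} + \frac{1}{-5 + 25}\right) = 72 \left(\frac{1}{181} + \frac{1}{20}\right) = 72 \cdot \frac{201}{3620} = \frac{3618}{905}$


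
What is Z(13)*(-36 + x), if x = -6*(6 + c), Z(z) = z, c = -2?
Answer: -780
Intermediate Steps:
x = -24 (x = -6*(6 - 2) = -6*4 = -24)
Z(13)*(-36 + x) = 13*(-36 - 24) = 13*(-60) = -780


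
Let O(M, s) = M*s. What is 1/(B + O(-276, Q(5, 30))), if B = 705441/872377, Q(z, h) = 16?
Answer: -79307/350155581 ≈ -0.00022649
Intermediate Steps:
B = 64131/79307 (B = 705441*(1/872377) = 64131/79307 ≈ 0.80864)
1/(B + O(-276, Q(5, 30))) = 1/(64131/79307 - 276*16) = 1/(64131/79307 - 4416) = 1/(-350155581/79307) = -79307/350155581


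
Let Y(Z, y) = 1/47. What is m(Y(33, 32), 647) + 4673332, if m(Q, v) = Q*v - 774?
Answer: 219610873/47 ≈ 4.6726e+6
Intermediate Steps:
Y(Z, y) = 1/47
m(Q, v) = -774 + Q*v
m(Y(33, 32), 647) + 4673332 = (-774 + (1/47)*647) + 4673332 = (-774 + 647/47) + 4673332 = -35731/47 + 4673332 = 219610873/47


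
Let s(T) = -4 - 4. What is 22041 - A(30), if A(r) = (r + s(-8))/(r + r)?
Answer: 661219/30 ≈ 22041.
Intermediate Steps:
s(T) = -8
A(r) = (-8 + r)/(2*r) (A(r) = (r - 8)/(r + r) = (-8 + r)/((2*r)) = (-8 + r)*(1/(2*r)) = (-8 + r)/(2*r))
22041 - A(30) = 22041 - (-8 + 30)/(2*30) = 22041 - 22/(2*30) = 22041 - 1*11/30 = 22041 - 11/30 = 661219/30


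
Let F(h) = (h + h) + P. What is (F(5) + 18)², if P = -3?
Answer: 625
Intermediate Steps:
F(h) = -3 + 2*h (F(h) = (h + h) - 3 = 2*h - 3 = -3 + 2*h)
(F(5) + 18)² = ((-3 + 2*5) + 18)² = ((-3 + 10) + 18)² = (7 + 18)² = 25² = 625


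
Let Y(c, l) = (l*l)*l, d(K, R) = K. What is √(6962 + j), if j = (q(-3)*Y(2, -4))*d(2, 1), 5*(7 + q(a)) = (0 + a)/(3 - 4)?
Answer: 7*√3970/5 ≈ 88.211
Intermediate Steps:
Y(c, l) = l³ (Y(c, l) = l²*l = l³)
q(a) = -7 - a/5 (q(a) = -7 + ((0 + a)/(3 - 4))/5 = -7 + (a/(-1))/5 = -7 + (a*(-1))/5 = -7 + (-a)/5 = -7 - a/5)
j = 4096/5 (j = ((-7 - ⅕*(-3))*(-4)³)*2 = ((-7 + ⅗)*(-64))*2 = -32/5*(-64)*2 = (2048/5)*2 = 4096/5 ≈ 819.20)
√(6962 + j) = √(6962 + 4096/5) = √(38906/5) = 7*√3970/5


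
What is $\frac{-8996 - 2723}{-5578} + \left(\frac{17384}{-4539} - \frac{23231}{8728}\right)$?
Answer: $- \frac{485123418205}{110490117288} \approx -4.3906$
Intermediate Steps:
$\frac{-8996 - 2723}{-5578} + \left(\frac{17384}{-4539} - \frac{23231}{8728}\right) = \left(-11719\right) \left(- \frac{1}{5578}\right) + \left(17384 \left(- \frac{1}{4539}\right) - \frac{23231}{8728}\right) = \frac{11719}{5578} - \frac{257173061}{39616392} = - \frac{485123418205}{110490117288}$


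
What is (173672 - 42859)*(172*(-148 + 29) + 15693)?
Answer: -624632075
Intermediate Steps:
(173672 - 42859)*(172*(-148 + 29) + 15693) = 130813*(172*(-119) + 15693) = 130813*(-20468 + 15693) = 130813*(-4775) = -624632075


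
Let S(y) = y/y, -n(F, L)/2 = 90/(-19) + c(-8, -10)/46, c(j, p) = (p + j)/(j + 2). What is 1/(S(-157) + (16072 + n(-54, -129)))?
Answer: 437/7027984 ≈ 6.2180e-5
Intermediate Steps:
c(j, p) = (j + p)/(2 + j)
n(F, L) = 4083/437 (n(F, L) = -2*(90/(-19) + ((-8 - 10)/(2 - 8))/46) = -2*(90*(-1/19) + (-18/(-6))*(1/46)) = -2*(-90/19 - ⅙*(-18)*(1/46)) = -2*(-90/19 + 3*(1/46)) = -2*(-90/19 + 3/46) = -2*(-4083/874) = 4083/437)
S(y) = 1
1/(S(-157) + (16072 + n(-54, -129))) = 1/(1 + (16072 + 4083/437)) = 1/(1 + 7027547/437) = 1/(7027984/437) = 437/7027984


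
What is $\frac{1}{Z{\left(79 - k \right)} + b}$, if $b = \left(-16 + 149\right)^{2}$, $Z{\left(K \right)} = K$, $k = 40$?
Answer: $\frac{1}{17728} \approx 5.6408 \cdot 10^{-5}$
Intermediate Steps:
$b = 17689$ ($b = 133^{2} = 17689$)
$\frac{1}{Z{\left(79 - k \right)} + b} = \frac{1}{\left(79 - 40\right) + 17689} = \frac{1}{39 + 17689} = \frac{1}{17728}$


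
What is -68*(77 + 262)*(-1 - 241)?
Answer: 5578584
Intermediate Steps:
-68*(77 + 262)*(-1 - 241) = -23052*(-242) = -68*(-82038) = 5578584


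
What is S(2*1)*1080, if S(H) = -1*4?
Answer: -4320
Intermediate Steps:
S(H) = -4
S(2*1)*1080 = -4*1080 = -4320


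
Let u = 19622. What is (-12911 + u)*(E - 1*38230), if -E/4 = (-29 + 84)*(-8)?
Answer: -244750170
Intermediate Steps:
E = 1760 (E = -4*(-29 + 84)*(-8) = -220*(-8) = -4*(-440) = 1760)
(-12911 + u)*(E - 1*38230) = (-12911 + 19622)*(1760 - 1*38230) = 6711*(1760 - 38230) = 6711*(-36470) = -244750170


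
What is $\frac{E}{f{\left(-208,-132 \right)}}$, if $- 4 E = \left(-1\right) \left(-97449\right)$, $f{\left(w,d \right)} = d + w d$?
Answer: $- \frac{2953}{3312} \approx -0.89161$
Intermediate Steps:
$f{\left(w,d \right)} = d + d w$
$E = - \frac{97449}{4}$ ($E = - \frac{\left(-1\right) \left(-97449\right)}{4} = \left(- \frac{1}{4}\right) 97449 = - \frac{97449}{4} \approx -24362.0$)
$\frac{E}{f{\left(-208,-132 \right)}} = - \frac{97449}{4 \left(- 132 \left(1 - 208\right)\right)} = - \frac{97449}{4 \left(\left(-132\right) \left(-207\right)\right)} = - \frac{97449}{4 \cdot 27324} = \left(- \frac{97449}{4}\right) \frac{1}{27324} = - \frac{2953}{3312}$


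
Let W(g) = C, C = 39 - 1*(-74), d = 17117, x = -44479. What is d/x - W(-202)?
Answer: -5043244/44479 ≈ -113.38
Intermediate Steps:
C = 113 (C = 39 + 74 = 113)
W(g) = 113
d/x - W(-202) = 17117/(-44479) - 1*113 = 17117*(-1/44479) - 113 = -17117/44479 - 113 = -5043244/44479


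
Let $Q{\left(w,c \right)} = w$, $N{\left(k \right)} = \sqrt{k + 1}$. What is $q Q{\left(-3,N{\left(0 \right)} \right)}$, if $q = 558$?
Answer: $-1674$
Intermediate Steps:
$N{\left(k \right)} = \sqrt{1 + k}$
$q Q{\left(-3,N{\left(0 \right)} \right)} = 558 \left(-3\right) = -1674$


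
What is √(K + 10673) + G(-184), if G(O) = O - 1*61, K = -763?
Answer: -245 + √9910 ≈ -145.45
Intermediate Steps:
G(O) = -61 + O (G(O) = O - 61 = -61 + O)
√(K + 10673) + G(-184) = √(-763 + 10673) + (-61 - 184) = √9910 - 245 = -245 + √9910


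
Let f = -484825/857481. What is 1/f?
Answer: -857481/484825 ≈ -1.7686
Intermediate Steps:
f = -484825/857481 (f = -484825*1/857481 = -484825/857481 ≈ -0.56541)
1/f = 1/(-484825/857481) = -857481/484825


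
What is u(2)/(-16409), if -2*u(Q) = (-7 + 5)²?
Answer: 2/16409 ≈ 0.00012188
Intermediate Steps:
u(Q) = -2 (u(Q) = -(-7 + 5)²/2 = -½*(-2)² = -½*4 = -2)
u(2)/(-16409) = -2/(-16409) = -2*(-1/16409) = 2/16409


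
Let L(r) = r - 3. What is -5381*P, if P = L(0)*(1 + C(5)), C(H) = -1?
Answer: 0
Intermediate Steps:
L(r) = -3 + r
P = 0 (P = (-3 + 0)*(1 - 1) = -3*0 = 0)
-5381*P = -5381*0 = 0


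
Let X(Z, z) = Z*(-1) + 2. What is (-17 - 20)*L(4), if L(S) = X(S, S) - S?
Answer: 222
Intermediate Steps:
X(Z, z) = 2 - Z (X(Z, z) = -Z + 2 = 2 - Z)
L(S) = 2 - 2*S (L(S) = (2 - S) - S = 2 - 2*S)
(-17 - 20)*L(4) = (-17 - 20)*(2 - 2*4) = -37*(2 - 8) = -37*(-6) = 222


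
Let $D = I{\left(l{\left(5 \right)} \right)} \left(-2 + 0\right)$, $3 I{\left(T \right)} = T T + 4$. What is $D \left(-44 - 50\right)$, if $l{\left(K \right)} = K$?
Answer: $\frac{5452}{3} \approx 1817.3$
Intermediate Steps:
$I{\left(T \right)} = \frac{4}{3} + \frac{T^{2}}{3}$ ($I{\left(T \right)} = \frac{T T + 4}{3} = \frac{T^{2} + 4}{3} = \frac{4 + T^{2}}{3} = \frac{4}{3} + \frac{T^{2}}{3}$)
$D = - \frac{58}{3}$ ($D = \left(\frac{4}{3} + \frac{5^{2}}{3}\right) \left(-2 + 0\right) = \left(\frac{4}{3} + \frac{1}{3} \cdot 25\right) \left(-2\right) = \left(\frac{4}{3} + \frac{25}{3}\right) \left(-2\right) = \frac{29}{3} \left(-2\right) = - \frac{58}{3} \approx -19.333$)
$D \left(-44 - 50\right) = - \frac{58 \left(-44 - 50\right)}{3} = \left(- \frac{58}{3}\right) \left(-94\right) = \frac{5452}{3}$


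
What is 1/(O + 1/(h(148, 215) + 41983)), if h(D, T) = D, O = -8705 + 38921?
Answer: 42131/1273030297 ≈ 3.3095e-5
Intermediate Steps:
O = 30216
1/(O + 1/(h(148, 215) + 41983)) = 1/(30216 + 1/(148 + 41983)) = 1/(30216 + 1/42131) = 1/(1273030297/42131) = 42131/1273030297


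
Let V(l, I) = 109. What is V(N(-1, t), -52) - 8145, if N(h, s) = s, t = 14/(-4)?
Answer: -8036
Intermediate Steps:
t = -7/2 (t = 14*(-1/4) = -7/2 ≈ -3.5000)
V(N(-1, t), -52) - 8145 = 109 - 8145 = -8036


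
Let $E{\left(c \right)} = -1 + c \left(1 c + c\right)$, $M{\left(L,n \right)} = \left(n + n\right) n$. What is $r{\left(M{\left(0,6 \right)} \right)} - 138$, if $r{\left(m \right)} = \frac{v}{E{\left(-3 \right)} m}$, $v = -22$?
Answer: $- \frac{84467}{612} \approx -138.02$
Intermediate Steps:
$M{\left(L,n \right)} = 2 n^{2}$ ($M{\left(L,n \right)} = 2 n n = 2 n^{2}$)
$E{\left(c \right)} = -1 + 2 c^{2}$ ($E{\left(c \right)} = -1 + c \left(c + c\right) = -1 + c 2 c = -1 + 2 c^{2}$)
$r{\left(m \right)} = - \frac{22}{17 m}$ ($r{\left(m \right)} = - \frac{22}{\left(-1 + 2 \left(-3\right)^{2}\right) m} = - \frac{22}{\left(-1 + 2 \cdot 9\right) m} = - \frac{22}{\left(-1 + 18\right) m} = - \frac{22}{17 m}$)
$r{\left(M{\left(0,6 \right)} \right)} - 138 = - \frac{22}{17 \cdot 2 \cdot 6^{2}} - 138 = - \frac{22}{17 \cdot 2 \cdot 36} - 138 = - \frac{22}{17 \cdot 72} - 138 = \left(- \frac{22}{17}\right) \frac{1}{72} - 138 = - \frac{11}{612} - 138 = - \frac{84467}{612}$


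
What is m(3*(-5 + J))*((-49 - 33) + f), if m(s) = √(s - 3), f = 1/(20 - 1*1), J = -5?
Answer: -1557*I*√33/19 ≈ -470.75*I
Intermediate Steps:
f = 1/19 (f = 1/(20 - 1) = 1/19 ≈ 0.052632)
m(s) = √(-3 + s)
m(3*(-5 + J))*((-49 - 33) + f) = √(-3 + 3*(-5 - 5))*((-49 - 33) + 1/19) = √(-3 + 3*(-10))*(-82 + 1/19) = √(-3 - 30)*(-1557/19) = √(-33)*(-1557/19) = (I*√33)*(-1557/19) = -1557*I*√33/19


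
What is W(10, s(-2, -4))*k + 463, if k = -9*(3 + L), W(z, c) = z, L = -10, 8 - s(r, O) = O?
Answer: 1093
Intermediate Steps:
s(r, O) = 8 - O
k = 63 (k = -9*(3 - 10) = -9*(-7) = 63)
W(10, s(-2, -4))*k + 463 = 10*63 + 463 = 630 + 463 = 1093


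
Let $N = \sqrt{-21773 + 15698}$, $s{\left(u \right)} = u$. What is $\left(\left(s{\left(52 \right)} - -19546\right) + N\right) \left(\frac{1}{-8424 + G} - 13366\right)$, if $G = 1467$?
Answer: $- \frac{1822364380274}{6957} - \frac{464936315 i \sqrt{3}}{773} \approx -2.6195 \cdot 10^{8} - 1.0418 \cdot 10^{6} i$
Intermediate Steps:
$N = 45 i \sqrt{3}$ ($N = \sqrt{-6075} = 45 i \sqrt{3} \approx 77.942 i$)
$\left(\left(s{\left(52 \right)} - -19546\right) + N\right) \left(\frac{1}{-8424 + G} - 13366\right) = \left(\left(52 - -19546\right) + 45 i \sqrt{3}\right) \left(\frac{1}{-8424 + 1467} - 13366\right) = \left(\left(52 + 19546\right) + 45 i \sqrt{3}\right) \left(\frac{1}{-6957} - 13366\right) = \left(19598 + 45 i \sqrt{3}\right) \left(- \frac{1}{6957} - 13366\right) = \left(19598 + 45 i \sqrt{3}\right) \left(- \frac{92987263}{6957}\right) = - \frac{1822364380274}{6957} - \frac{464936315 i \sqrt{3}}{773}$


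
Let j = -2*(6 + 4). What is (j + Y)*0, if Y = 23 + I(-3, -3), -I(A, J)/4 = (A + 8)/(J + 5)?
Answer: 0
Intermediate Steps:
I(A, J) = -4*(8 + A)/(5 + J) (I(A, J) = -4*(A + 8)/(J + 5) = -4*(8 + A)/(5 + J))
j = -20 (j = -2*10 = -20)
Y = 13 (Y = 23 + 4*(-8 - 1*(-3))/(5 - 3) = 23 + 4*(-8 + 3)/2 = 23 + 4*(½)*(-5) = 23 - 10 = 13)
(j + Y)*0 = (-20 + 13)*0 = -7*0 = 0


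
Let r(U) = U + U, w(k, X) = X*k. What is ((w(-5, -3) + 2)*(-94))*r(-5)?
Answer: 15980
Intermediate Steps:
r(U) = 2*U
((w(-5, -3) + 2)*(-94))*r(-5) = ((-3*(-5) + 2)*(-94))*(2*(-5)) = ((15 + 2)*(-94))*(-10) = (17*(-94))*(-10) = -1598*(-10) = 15980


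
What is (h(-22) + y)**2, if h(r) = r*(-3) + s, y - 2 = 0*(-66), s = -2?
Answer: 4356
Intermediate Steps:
y = 2 (y = 2 + 0*(-66) = 2 + 0 = 2)
h(r) = -2 - 3*r (h(r) = r*(-3) - 2 = -3*r - 2 = -2 - 3*r)
(h(-22) + y)**2 = ((-2 - 3*(-22)) + 2)**2 = ((-2 + 66) + 2)**2 = (64 + 2)**2 = 66**2 = 4356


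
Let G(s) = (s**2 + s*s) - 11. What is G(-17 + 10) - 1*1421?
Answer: -1334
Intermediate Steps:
G(s) = -11 + 2*s**2 (G(s) = (s**2 + s**2) - 11 = 2*s**2 - 11 = -11 + 2*s**2)
G(-17 + 10) - 1*1421 = (-11 + 2*(-17 + 10)**2) - 1*1421 = (-11 + 2*(-7)**2) - 1421 = (-11 + 2*49) - 1421 = (-11 + 98) - 1421 = 87 - 1421 = -1334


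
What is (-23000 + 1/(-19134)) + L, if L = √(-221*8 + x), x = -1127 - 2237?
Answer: -440082001/19134 + 2*I*√1283 ≈ -23000.0 + 71.638*I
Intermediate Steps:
x = -3364
L = 2*I*√1283 (L = √(-221*8 - 3364) = √(-1768 - 3364) = √(-5132) = 2*I*√1283 ≈ 71.638*I)
(-23000 + 1/(-19134)) + L = (-23000 + 1/(-19134)) + 2*I*√1283 = (-23000 - 1/19134) + 2*I*√1283 = -440082001/19134 + 2*I*√1283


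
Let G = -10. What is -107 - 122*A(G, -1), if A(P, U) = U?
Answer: 15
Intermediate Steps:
-107 - 122*A(G, -1) = -107 - 122*(-1) = -107 + 122 = 15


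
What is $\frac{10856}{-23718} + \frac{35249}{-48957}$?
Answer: $- \frac{1287677}{1093373} \approx -1.1777$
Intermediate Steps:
$\frac{10856}{-23718} + \frac{35249}{-48957} = 10856 \left(- \frac{1}{23718}\right) + 35249 \left(- \frac{1}{48957}\right) = - \frac{92}{201} - \frac{35249}{48957} = - \frac{1287677}{1093373}$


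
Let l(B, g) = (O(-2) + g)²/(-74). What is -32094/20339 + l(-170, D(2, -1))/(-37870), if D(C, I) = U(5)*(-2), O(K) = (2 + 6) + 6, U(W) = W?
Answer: -22484814574/14249401705 ≈ -1.5779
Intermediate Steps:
O(K) = 14 (O(K) = 8 + 6 = 14)
D(C, I) = -10 (D(C, I) = 5*(-2) = -10)
l(B, g) = -(14 + g)²/74 (l(B, g) = (14 + g)²/(-74) = (14 + g)²*(-1/74) = -(14 + g)²/74)
-32094/20339 + l(-170, D(2, -1))/(-37870) = -32094/20339 - (14 - 10)²/74/(-37870) = -32094*1/20339 - 1/74*4²*(-1/37870) = -32094/20339 - 1/74*16*(-1/37870) = -32094/20339 - 8/37*(-1/37870) = -32094/20339 + 4/700595 = -22484814574/14249401705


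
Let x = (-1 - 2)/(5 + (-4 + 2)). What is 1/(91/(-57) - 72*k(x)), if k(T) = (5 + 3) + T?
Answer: -57/28819 ≈ -0.0019779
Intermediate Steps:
x = -1 (x = -3/(5 - 2) = -3/3 = -3*⅓ = -1)
k(T) = 8 + T
1/(91/(-57) - 72*k(x)) = 1/(91/(-57) - 72*(8 - 1)) = 1/(91*(-1/57) - 72*7) = 1/(-91/57 - 504) = 1/(-28819/57) = -57/28819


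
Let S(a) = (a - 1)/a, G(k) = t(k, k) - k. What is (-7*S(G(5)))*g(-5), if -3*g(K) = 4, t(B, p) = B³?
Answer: 833/90 ≈ 9.2556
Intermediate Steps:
g(K) = -4/3 (g(K) = -⅓*4 = -4/3)
G(k) = k³ - k
S(a) = (-1 + a)/a
(-7*S(G(5)))*g(-5) = -7*(-1 + (5³ - 1*5))/(5³ - 1*5)*(-4/3) = -7*(-1 + (125 - 5))/(125 - 5)*(-4/3) = -7*(-1 + 120)/120*(-4/3) = -7*119/120*(-4/3) = -833/120*(-4/3) = 833/90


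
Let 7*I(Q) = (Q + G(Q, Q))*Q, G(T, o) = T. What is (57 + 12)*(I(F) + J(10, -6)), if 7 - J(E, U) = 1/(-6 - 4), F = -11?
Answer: 201273/70 ≈ 2875.3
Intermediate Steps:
J(E, U) = 71/10 (J(E, U) = 7 - 1/(-6 - 4) = 7 - 1/(-10) = 7 - 1*(-1/10) = 7 + 1/10 = 71/10)
I(Q) = 2*Q**2/7 (I(Q) = ((Q + Q)*Q)/7 = ((2*Q)*Q)/7 = (2*Q**2)/7 = 2*Q**2/7)
(57 + 12)*(I(F) + J(10, -6)) = (57 + 12)*((2/7)*(-11)**2 + 71/10) = 69*((2/7)*121 + 71/10) = 69*(242/7 + 71/10) = 69*(2917/70) = 201273/70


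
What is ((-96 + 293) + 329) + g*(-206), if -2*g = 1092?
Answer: 113002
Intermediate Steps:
g = -546 (g = -1/2*1092 = -546)
((-96 + 293) + 329) + g*(-206) = ((-96 + 293) + 329) - 546*(-206) = (197 + 329) + 112476 = 526 + 112476 = 113002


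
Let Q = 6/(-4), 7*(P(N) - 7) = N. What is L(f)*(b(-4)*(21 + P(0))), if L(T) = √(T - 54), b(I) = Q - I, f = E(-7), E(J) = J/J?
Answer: 70*I*√53 ≈ 509.61*I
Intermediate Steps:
E(J) = 1
P(N) = 7 + N/7
f = 1
Q = -3/2 (Q = 6*(-¼) = -3/2 ≈ -1.5000)
b(I) = -3/2 - I
L(T) = √(-54 + T)
L(f)*(b(-4)*(21 + P(0))) = √(-54 + 1)*((-3/2 - 1*(-4))*(21 + (7 + (⅐)*0))) = √(-53)*((-3/2 + 4)*(21 + (7 + 0))) = (I*√53)*(5*(21 + 7)/2) = (I*√53)*((5/2)*28) = (I*√53)*70 = 70*I*√53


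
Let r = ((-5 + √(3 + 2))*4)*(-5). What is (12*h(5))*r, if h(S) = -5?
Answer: -6000 + 1200*√5 ≈ -3316.7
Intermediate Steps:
r = 100 - 20*√5 (r = ((-5 + √5)*4)*(-5) = (-20 + 4*√5)*(-5) = 100 - 20*√5 ≈ 55.279)
(12*h(5))*r = (12*(-5))*(100 - 20*√5) = -60*(100 - 20*√5) = -6000 + 1200*√5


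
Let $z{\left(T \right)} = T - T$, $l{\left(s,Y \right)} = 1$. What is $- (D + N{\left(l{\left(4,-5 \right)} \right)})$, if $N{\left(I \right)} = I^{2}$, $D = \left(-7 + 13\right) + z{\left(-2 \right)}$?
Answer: $-7$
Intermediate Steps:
$z{\left(T \right)} = 0$
$D = 6$ ($D = \left(-7 + 13\right) + 0 = 6 + 0 = 6$)
$- (D + N{\left(l{\left(4,-5 \right)} \right)}) = - (6 + 1^{2}) = - (6 + 1) = \left(-1\right) 7 = -7$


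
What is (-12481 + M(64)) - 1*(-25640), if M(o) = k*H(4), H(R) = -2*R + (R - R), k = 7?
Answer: 13103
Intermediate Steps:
H(R) = -2*R (H(R) = -2*R + 0 = -2*R)
M(o) = -56 (M(o) = 7*(-2*4) = 7*(-8) = -56)
(-12481 + M(64)) - 1*(-25640) = (-12481 - 56) - 1*(-25640) = -12537 + 25640 = 13103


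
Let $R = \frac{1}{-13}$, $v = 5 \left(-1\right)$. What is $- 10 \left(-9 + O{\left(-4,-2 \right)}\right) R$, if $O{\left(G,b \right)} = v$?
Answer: $- \frac{140}{13} \approx -10.769$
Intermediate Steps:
$v = -5$
$O{\left(G,b \right)} = -5$
$R = - \frac{1}{13} \approx -0.076923$
$- 10 \left(-9 + O{\left(-4,-2 \right)}\right) R = - 10 \left(-9 - 5\right) \left(- \frac{1}{13}\right) = \left(-10\right) \left(-14\right) \left(- \frac{1}{13}\right) = 140 \left(- \frac{1}{13}\right) = - \frac{140}{13}$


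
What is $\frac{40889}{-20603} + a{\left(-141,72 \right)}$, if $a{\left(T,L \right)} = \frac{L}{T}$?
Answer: $- \frac{2416255}{968341} \approx -2.4953$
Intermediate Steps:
$\frac{40889}{-20603} + a{\left(-141,72 \right)} = \frac{40889}{-20603} + \frac{72}{-141} = 40889 \left(- \frac{1}{20603}\right) + 72 \left(- \frac{1}{141}\right) = - \frac{40889}{20603} - \frac{24}{47} = - \frac{2416255}{968341}$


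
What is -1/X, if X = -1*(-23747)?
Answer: -1/23747 ≈ -4.2111e-5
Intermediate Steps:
X = 23747
-1/X = -1/23747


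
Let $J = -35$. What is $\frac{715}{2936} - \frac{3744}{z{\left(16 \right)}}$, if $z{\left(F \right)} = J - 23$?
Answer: $\frac{5516927}{85144} \approx 64.795$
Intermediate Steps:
$z{\left(F \right)} = -58$ ($z{\left(F \right)} = -35 - 23 = -58$)
$\frac{715}{2936} - \frac{3744}{z{\left(16 \right)}} = \frac{715}{2936} - \frac{3744}{-58} = 715 \cdot \frac{1}{2936} - - \frac{1872}{29} = \frac{715}{2936} + \frac{1872}{29} = \frac{5516927}{85144}$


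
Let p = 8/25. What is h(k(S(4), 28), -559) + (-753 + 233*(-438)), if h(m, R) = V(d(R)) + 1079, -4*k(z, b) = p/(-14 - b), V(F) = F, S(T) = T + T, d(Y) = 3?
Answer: -101725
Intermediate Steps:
S(T) = 2*T
p = 8/25 (p = 8*(1/25) = 8/25 ≈ 0.32000)
k(z, b) = -2/(25*(-14 - b))
h(m, R) = 1082 (h(m, R) = 3 + 1079 = 1082)
h(k(S(4), 28), -559) + (-753 + 233*(-438)) = 1082 + (-753 + 233*(-438)) = 1082 + (-753 - 102054) = 1082 - 102807 = -101725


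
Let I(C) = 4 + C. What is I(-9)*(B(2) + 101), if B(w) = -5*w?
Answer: -455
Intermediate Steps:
I(-9)*(B(2) + 101) = (4 - 9)*(-5*2 + 101) = -5*(-10 + 101) = -5*91 = -455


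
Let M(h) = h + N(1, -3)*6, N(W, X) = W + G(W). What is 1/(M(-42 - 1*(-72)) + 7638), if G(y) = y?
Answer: 1/7680 ≈ 0.00013021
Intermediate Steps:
N(W, X) = 2*W (N(W, X) = W + W = 2*W)
M(h) = 12 + h (M(h) = h + (2*1)*6 = h + 2*6 = h + 12 = 12 + h)
1/(M(-42 - 1*(-72)) + 7638) = 1/((12 + (-42 - 1*(-72))) + 7638) = 1/((12 + (-42 + 72)) + 7638) = 1/((12 + 30) + 7638) = 1/(42 + 7638) = 1/7680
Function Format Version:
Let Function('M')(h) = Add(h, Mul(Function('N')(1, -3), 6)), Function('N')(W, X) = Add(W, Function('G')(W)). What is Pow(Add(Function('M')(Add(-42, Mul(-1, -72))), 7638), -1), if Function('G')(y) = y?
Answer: Rational(1, 7680) ≈ 0.00013021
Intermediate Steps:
Function('N')(W, X) = Mul(2, W) (Function('N')(W, X) = Add(W, W) = Mul(2, W))
Function('M')(h) = Add(12, h) (Function('M')(h) = Add(h, Mul(Mul(2, 1), 6)) = Add(h, Mul(2, 6)) = Add(h, 12) = Add(12, h))
Pow(Add(Function('M')(Add(-42, Mul(-1, -72))), 7638), -1) = Pow(Add(Add(12, Add(-42, Mul(-1, -72))), 7638), -1) = Pow(Add(Add(12, Add(-42, 72)), 7638), -1) = Pow(Add(Add(12, 30), 7638), -1) = Pow(Add(42, 7638), -1) = Pow(7680, -1) = Rational(1, 7680)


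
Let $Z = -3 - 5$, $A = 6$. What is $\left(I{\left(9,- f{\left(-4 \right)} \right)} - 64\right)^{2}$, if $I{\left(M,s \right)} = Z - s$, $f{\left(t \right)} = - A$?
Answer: $6084$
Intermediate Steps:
$f{\left(t \right)} = -6$ ($f{\left(t \right)} = \left(-1\right) 6 = -6$)
$Z = -8$
$I{\left(M,s \right)} = -8 - s$
$\left(I{\left(9,- f{\left(-4 \right)} \right)} - 64\right)^{2} = \left(\left(-8 - \left(-1\right) \left(-6\right)\right) - 64\right)^{2} = \left(\left(-8 - 6\right) - 64\right)^{2} = \left(-14 - 64\right)^{2} = \left(-78\right)^{2} = 6084$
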